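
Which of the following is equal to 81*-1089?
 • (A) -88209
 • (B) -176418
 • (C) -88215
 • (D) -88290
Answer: A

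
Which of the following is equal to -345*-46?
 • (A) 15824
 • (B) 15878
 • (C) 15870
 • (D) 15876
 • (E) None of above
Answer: C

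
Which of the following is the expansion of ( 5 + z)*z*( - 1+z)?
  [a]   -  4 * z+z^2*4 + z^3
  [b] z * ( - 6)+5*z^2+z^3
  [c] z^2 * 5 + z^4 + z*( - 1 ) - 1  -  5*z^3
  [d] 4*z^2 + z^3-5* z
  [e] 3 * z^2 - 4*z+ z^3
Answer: d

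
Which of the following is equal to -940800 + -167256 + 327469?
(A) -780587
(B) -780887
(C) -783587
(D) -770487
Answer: A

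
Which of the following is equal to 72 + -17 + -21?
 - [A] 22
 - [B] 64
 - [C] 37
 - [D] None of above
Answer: D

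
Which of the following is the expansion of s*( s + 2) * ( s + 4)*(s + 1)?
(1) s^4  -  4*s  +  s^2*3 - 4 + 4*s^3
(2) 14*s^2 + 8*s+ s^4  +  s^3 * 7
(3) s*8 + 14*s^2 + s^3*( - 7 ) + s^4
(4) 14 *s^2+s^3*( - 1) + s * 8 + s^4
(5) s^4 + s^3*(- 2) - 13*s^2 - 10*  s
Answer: 2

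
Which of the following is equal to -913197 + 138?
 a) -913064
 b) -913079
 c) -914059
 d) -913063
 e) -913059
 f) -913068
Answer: e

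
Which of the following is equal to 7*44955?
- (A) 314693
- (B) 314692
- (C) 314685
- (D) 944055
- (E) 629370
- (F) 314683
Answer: C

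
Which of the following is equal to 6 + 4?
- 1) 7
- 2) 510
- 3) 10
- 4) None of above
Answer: 3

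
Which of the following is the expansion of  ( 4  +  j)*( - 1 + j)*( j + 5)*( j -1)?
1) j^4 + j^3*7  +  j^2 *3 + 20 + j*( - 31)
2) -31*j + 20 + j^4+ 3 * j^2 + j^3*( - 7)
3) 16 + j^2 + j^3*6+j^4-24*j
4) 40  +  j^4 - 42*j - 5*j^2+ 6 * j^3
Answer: 1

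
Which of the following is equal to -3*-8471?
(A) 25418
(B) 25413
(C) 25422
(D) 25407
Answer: B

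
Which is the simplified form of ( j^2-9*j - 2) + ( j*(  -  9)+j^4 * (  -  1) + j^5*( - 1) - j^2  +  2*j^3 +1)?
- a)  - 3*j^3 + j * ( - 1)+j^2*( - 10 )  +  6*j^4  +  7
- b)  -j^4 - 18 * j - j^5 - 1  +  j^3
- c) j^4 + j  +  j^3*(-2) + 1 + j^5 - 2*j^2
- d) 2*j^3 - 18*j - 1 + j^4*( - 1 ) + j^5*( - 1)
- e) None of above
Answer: d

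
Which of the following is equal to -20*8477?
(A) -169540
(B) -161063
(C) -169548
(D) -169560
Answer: A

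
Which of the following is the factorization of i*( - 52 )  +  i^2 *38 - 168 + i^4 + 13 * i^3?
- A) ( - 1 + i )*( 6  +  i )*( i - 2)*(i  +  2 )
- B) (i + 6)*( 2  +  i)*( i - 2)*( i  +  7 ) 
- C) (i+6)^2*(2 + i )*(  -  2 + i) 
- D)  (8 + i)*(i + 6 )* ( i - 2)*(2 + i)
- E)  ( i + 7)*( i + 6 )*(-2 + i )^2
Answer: B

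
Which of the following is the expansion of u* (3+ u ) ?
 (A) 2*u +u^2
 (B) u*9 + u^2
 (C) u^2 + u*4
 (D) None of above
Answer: D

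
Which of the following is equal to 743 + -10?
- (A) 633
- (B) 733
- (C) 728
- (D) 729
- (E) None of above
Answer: B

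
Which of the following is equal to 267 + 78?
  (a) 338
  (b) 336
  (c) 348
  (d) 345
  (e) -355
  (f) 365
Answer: d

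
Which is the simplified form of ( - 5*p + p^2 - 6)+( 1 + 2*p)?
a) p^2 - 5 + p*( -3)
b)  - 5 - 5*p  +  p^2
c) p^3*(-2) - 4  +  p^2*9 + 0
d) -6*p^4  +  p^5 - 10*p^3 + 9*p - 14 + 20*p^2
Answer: a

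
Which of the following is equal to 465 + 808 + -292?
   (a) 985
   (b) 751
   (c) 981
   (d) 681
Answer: c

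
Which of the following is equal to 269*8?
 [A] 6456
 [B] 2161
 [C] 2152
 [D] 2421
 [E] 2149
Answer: C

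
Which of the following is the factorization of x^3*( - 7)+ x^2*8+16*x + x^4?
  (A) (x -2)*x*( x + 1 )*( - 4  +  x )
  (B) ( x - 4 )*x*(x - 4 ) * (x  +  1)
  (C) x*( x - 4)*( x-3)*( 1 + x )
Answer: B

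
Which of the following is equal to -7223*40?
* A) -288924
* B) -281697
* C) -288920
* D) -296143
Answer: C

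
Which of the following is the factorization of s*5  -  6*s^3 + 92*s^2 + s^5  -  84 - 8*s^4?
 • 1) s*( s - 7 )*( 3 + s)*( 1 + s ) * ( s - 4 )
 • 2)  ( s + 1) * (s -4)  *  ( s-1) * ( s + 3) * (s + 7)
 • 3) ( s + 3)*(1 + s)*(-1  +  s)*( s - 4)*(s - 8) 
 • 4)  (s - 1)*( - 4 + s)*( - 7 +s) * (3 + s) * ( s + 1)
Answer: 4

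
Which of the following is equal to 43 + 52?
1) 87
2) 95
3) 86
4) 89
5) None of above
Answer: 2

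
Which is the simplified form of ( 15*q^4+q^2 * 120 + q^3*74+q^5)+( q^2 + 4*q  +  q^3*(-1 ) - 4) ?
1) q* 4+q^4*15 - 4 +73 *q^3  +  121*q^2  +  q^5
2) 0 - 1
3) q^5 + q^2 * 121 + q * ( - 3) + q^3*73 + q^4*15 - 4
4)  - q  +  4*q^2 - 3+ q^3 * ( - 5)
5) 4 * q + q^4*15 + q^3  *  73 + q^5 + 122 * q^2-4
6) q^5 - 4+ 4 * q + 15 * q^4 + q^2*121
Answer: 1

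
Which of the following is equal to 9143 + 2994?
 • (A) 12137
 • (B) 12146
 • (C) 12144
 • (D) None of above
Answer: A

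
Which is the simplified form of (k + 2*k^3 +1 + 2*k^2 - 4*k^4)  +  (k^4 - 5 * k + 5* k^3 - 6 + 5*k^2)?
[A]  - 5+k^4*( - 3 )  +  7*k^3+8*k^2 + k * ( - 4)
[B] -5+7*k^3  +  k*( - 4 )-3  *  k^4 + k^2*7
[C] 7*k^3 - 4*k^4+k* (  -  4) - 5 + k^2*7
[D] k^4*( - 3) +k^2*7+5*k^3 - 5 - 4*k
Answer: B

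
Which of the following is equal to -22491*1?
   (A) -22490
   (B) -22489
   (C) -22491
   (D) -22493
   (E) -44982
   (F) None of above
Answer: C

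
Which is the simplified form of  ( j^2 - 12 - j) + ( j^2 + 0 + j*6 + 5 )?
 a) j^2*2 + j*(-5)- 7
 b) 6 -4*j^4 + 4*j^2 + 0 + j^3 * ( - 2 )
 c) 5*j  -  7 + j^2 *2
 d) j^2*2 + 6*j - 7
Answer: c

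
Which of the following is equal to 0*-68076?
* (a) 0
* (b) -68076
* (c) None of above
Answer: a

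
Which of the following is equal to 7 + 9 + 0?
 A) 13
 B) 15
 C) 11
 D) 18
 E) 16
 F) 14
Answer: E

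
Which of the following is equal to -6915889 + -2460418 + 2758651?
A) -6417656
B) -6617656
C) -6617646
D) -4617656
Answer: B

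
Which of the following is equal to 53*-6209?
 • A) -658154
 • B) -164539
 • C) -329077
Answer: C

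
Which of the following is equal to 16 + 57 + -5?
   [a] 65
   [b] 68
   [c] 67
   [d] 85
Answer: b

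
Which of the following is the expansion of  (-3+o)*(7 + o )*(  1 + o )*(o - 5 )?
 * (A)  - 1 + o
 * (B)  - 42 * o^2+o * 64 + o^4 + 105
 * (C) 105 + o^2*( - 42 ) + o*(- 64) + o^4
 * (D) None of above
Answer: B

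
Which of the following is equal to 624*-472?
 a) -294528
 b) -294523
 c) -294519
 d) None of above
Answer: a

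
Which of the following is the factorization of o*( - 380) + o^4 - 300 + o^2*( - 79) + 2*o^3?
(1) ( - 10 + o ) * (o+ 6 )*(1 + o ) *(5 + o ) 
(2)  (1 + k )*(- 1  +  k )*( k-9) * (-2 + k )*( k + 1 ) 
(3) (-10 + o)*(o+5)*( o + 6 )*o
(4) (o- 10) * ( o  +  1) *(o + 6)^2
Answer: 1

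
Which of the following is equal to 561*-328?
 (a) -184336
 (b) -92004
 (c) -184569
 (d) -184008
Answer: d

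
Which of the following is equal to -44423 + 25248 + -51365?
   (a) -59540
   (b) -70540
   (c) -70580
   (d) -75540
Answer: b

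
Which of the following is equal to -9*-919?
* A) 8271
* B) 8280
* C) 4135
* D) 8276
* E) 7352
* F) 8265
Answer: A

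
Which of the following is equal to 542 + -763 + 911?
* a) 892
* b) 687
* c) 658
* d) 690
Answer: d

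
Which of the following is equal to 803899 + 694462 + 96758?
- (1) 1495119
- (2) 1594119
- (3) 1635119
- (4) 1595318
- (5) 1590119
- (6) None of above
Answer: 6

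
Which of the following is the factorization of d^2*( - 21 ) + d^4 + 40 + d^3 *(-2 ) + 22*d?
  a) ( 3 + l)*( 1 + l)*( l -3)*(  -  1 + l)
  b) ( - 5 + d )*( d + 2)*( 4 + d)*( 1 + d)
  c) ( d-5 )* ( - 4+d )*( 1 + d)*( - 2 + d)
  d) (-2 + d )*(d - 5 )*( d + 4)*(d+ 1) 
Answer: d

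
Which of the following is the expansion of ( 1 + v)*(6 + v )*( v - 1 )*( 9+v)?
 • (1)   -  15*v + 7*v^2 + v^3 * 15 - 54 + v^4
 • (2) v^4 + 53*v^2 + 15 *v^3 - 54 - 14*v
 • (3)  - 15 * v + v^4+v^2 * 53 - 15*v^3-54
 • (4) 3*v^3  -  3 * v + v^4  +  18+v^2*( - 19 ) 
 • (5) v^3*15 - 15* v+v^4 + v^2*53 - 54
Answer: 5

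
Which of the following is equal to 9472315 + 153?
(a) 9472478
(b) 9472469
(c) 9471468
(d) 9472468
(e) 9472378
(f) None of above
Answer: d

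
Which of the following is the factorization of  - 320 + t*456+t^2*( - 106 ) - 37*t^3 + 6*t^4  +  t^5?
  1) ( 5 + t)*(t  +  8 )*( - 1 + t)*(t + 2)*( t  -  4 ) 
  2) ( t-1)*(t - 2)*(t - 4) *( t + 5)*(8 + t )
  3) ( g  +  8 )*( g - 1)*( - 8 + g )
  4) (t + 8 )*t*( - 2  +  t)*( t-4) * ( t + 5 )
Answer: 2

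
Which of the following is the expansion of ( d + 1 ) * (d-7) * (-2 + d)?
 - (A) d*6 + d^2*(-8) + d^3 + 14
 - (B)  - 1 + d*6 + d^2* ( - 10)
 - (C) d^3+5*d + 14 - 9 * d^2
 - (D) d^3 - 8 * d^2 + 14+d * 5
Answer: D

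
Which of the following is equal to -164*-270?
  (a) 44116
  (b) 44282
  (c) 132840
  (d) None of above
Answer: d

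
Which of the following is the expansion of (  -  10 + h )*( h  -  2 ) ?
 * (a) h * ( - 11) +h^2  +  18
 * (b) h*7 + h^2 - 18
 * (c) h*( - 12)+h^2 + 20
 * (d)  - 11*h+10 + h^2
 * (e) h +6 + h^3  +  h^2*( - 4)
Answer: c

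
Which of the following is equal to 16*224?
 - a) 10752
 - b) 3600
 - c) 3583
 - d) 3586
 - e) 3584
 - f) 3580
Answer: e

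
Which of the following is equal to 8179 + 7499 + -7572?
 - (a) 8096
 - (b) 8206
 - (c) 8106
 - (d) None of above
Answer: c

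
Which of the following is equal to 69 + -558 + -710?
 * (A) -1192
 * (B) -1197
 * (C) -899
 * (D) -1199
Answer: D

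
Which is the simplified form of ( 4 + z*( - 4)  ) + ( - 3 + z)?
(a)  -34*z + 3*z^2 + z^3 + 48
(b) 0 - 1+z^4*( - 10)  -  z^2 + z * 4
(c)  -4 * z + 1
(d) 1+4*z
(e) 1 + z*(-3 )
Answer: e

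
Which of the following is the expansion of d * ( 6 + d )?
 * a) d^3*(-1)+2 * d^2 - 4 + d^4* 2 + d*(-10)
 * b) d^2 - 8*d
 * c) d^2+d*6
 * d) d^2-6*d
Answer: c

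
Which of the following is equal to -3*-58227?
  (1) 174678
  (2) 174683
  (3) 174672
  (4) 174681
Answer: 4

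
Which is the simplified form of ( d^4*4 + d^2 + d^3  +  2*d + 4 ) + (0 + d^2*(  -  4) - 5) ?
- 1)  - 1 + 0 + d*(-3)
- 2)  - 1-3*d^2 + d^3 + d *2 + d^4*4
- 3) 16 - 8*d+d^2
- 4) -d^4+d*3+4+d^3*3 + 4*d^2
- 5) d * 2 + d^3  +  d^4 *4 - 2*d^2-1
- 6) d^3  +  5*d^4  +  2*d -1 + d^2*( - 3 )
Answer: 2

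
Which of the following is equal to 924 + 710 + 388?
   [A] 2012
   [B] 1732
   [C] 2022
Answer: C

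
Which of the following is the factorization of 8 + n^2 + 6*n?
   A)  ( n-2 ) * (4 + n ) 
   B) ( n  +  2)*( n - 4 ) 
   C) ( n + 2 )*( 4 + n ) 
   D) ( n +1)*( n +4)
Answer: C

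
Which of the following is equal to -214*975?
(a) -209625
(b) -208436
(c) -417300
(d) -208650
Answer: d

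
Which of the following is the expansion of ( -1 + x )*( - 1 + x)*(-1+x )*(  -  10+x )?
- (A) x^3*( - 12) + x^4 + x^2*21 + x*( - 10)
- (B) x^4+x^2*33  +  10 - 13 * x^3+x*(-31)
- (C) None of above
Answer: B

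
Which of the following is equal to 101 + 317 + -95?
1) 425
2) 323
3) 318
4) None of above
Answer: 2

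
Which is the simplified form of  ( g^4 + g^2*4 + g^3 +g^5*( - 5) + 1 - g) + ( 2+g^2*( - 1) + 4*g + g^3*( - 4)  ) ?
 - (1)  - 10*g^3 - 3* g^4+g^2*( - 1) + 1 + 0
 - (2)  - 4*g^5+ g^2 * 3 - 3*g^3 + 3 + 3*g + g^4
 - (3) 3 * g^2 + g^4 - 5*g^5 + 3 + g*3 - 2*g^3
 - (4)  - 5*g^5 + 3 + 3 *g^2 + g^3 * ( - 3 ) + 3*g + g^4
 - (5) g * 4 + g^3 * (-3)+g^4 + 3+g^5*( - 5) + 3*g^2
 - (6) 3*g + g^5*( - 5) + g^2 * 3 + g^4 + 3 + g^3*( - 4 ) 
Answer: 4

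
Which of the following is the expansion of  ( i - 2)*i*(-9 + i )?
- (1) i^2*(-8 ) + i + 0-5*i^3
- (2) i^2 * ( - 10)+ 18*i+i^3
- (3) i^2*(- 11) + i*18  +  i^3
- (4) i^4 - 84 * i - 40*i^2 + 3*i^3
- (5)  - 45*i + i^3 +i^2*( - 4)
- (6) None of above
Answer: 3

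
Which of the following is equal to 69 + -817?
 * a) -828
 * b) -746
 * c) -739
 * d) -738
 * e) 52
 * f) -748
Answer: f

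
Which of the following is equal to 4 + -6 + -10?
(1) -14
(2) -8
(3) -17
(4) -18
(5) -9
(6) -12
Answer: 6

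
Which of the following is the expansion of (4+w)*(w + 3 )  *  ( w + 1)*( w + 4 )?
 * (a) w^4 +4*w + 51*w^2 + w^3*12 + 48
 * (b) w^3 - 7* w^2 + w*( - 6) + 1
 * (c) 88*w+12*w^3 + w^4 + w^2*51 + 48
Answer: c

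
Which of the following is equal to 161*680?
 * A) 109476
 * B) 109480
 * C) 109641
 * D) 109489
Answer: B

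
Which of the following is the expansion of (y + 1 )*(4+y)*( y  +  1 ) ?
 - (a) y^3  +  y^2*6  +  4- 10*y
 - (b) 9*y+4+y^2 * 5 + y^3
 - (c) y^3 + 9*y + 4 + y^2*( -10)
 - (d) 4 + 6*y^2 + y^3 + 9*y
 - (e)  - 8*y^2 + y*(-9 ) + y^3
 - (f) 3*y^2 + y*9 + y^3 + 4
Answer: d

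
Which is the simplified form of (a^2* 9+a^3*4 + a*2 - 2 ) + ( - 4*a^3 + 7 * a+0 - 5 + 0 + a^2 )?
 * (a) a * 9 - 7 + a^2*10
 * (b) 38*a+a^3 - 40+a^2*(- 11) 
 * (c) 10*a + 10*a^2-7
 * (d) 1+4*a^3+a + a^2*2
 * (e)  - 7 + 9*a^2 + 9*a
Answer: a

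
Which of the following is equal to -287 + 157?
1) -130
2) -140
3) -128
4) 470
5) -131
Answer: 1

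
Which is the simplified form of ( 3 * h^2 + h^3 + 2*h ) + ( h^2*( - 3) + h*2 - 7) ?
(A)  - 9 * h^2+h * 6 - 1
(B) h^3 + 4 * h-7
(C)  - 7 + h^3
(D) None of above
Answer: B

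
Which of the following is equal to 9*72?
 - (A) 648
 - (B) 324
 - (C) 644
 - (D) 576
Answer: A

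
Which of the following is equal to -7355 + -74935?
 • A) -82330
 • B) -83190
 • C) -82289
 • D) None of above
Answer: D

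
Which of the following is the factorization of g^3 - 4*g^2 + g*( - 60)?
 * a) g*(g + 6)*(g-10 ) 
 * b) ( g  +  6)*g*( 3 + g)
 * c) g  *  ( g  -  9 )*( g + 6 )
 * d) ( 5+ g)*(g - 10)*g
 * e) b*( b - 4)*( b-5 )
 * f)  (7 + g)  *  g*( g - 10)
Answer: a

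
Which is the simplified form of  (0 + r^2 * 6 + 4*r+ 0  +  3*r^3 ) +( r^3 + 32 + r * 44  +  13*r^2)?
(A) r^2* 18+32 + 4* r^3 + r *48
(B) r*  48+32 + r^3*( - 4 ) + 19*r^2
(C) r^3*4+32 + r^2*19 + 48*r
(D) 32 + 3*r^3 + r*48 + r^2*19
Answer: C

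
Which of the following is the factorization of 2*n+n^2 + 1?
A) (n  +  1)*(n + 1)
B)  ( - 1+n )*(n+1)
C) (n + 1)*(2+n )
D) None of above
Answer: A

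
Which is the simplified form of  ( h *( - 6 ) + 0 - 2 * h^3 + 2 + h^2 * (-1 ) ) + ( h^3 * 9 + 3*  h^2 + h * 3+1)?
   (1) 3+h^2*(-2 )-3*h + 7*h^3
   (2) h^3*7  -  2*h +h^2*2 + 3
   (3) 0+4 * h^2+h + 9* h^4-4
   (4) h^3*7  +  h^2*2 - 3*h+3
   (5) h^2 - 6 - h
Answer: 4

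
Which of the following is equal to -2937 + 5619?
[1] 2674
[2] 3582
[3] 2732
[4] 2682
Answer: 4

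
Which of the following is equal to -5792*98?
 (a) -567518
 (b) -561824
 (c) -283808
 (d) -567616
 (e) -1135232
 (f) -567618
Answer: d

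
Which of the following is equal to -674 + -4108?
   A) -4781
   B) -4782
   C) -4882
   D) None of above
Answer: B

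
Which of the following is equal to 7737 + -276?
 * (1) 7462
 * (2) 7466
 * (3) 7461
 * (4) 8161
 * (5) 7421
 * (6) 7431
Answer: 3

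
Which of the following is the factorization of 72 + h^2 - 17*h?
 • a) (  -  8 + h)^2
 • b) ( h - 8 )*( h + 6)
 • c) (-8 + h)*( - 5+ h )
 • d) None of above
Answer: d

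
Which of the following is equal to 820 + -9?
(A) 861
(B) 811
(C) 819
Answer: B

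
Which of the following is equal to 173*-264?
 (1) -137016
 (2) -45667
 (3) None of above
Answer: 3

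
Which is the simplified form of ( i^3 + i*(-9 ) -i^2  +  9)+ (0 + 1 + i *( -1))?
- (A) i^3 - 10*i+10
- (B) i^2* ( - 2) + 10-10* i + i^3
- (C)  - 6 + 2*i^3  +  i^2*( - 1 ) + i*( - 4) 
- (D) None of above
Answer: D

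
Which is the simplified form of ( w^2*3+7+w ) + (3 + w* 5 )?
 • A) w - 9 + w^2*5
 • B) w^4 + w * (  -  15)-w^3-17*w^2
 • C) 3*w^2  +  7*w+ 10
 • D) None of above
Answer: D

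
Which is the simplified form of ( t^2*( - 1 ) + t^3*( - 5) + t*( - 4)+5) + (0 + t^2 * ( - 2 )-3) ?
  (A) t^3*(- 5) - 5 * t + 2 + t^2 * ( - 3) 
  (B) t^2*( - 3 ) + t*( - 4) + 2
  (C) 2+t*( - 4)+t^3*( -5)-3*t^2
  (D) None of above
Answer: C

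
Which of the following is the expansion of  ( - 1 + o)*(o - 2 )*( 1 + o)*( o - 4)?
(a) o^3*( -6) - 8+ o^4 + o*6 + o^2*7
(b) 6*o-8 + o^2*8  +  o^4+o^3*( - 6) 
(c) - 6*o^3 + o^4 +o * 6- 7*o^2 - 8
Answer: a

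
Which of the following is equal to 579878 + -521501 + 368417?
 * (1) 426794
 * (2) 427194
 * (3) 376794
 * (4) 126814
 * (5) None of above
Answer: 1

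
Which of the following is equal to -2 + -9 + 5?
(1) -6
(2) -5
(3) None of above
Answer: 1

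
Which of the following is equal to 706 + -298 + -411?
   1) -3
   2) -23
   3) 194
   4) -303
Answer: 1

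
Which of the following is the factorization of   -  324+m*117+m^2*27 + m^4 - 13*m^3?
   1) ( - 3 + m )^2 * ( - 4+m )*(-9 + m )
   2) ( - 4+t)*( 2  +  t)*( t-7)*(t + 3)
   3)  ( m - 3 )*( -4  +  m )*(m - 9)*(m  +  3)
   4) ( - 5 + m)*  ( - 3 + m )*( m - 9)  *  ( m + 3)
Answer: 3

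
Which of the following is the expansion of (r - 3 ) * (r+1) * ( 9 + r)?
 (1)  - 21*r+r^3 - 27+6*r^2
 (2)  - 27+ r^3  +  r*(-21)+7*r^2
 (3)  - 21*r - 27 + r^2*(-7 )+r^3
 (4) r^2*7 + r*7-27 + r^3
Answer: 2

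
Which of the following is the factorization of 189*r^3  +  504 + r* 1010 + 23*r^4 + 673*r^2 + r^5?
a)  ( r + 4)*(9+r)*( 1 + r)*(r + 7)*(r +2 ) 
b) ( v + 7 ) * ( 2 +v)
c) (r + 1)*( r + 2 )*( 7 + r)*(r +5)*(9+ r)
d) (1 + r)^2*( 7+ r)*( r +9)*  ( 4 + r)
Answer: a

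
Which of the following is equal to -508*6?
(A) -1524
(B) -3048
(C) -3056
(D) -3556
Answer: B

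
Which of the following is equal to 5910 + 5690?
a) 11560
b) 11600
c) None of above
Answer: b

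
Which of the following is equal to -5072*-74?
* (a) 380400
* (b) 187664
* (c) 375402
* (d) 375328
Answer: d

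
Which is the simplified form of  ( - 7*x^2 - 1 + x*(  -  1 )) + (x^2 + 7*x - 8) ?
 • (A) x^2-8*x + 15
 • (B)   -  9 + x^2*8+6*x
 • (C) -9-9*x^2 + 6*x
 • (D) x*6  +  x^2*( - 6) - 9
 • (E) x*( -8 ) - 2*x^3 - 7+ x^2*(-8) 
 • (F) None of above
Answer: D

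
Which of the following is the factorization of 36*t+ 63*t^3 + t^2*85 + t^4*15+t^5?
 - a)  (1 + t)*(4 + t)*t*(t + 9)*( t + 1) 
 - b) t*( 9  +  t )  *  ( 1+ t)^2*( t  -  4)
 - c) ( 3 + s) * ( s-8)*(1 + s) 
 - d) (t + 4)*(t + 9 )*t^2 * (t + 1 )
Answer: a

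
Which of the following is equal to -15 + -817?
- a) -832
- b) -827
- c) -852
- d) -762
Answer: a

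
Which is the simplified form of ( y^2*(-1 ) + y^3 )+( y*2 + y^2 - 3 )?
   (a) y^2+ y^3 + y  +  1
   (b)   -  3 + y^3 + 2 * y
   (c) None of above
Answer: b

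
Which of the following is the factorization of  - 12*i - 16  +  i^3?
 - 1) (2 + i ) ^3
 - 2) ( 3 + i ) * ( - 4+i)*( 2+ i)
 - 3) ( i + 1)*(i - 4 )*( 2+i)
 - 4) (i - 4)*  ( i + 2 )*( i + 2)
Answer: 4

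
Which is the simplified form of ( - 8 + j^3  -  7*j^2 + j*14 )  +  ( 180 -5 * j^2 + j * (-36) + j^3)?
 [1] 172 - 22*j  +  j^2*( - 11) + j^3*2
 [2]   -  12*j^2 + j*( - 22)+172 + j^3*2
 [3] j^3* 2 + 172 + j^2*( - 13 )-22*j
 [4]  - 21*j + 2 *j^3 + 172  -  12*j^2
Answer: 2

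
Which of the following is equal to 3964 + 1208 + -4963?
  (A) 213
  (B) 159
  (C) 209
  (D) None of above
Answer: C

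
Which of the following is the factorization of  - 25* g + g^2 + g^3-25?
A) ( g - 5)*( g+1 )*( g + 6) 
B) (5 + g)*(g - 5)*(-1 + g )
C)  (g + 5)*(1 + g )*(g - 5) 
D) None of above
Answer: C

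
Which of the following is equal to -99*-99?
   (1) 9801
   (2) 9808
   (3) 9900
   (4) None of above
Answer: 1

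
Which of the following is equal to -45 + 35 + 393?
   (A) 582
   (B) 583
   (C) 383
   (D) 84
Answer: C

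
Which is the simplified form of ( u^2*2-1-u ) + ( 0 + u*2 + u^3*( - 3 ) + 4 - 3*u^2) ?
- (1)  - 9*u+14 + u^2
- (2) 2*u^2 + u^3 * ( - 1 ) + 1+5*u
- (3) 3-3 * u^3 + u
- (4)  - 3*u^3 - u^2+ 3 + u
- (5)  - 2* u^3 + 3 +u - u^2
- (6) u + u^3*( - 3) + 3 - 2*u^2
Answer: 4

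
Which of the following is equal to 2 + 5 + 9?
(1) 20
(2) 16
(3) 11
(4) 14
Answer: 2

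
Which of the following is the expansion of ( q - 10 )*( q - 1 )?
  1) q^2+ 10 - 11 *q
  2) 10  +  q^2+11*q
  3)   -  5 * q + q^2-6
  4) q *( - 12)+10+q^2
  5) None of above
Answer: 1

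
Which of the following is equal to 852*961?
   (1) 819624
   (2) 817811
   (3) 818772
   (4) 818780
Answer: 3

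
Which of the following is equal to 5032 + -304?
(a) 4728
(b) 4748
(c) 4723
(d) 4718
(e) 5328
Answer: a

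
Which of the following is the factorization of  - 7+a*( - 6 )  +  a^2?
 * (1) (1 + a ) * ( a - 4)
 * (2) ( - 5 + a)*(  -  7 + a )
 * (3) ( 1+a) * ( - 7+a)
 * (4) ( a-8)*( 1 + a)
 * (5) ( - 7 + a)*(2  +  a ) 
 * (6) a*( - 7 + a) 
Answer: 3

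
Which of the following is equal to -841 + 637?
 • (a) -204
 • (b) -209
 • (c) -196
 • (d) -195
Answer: a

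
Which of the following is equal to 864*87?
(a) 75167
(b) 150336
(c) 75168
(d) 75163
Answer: c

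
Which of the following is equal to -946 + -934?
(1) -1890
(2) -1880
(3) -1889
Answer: 2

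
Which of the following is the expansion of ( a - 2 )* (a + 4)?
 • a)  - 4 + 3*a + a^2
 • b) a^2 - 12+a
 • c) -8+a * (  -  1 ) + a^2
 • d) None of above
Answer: d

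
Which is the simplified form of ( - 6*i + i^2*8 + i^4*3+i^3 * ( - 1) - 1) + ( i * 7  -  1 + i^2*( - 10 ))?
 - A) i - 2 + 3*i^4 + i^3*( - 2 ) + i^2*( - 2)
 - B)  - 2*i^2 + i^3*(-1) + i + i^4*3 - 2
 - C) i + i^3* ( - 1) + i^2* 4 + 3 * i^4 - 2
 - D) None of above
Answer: B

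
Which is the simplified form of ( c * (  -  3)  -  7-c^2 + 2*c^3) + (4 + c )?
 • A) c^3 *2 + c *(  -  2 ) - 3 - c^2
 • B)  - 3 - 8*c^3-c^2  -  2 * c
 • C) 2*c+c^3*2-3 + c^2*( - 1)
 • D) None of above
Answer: A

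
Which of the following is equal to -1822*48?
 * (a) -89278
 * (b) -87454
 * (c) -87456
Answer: c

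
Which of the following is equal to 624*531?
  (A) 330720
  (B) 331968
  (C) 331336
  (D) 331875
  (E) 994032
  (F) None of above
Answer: F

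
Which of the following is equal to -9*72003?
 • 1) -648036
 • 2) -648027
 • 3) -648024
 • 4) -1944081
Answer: 2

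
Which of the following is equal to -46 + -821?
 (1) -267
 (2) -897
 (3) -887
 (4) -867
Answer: 4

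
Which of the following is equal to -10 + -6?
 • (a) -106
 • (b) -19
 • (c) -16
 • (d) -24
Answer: c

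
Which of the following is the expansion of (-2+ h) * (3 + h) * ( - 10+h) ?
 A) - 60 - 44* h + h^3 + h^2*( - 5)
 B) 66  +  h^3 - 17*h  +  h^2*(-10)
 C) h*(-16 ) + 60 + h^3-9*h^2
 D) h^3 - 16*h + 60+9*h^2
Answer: C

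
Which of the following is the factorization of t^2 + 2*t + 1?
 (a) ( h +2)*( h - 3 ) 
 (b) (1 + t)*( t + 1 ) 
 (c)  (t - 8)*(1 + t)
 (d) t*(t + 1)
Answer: b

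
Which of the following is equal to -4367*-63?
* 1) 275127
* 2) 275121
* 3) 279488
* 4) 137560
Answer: 2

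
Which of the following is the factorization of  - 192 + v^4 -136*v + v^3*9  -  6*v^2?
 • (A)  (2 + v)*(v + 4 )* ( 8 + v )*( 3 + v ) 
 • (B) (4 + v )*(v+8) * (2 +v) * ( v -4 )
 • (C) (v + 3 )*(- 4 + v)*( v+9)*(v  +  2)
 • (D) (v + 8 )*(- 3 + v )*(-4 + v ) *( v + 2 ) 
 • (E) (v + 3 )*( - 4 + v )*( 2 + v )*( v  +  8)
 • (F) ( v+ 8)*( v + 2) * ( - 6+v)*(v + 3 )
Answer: E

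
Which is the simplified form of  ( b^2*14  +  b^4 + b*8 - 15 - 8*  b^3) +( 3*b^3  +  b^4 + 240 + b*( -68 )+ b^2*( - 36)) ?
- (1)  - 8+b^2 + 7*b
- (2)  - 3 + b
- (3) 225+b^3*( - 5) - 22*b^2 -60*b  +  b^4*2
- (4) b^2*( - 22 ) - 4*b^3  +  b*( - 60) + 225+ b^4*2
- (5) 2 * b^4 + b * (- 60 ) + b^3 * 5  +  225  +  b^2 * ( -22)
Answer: 3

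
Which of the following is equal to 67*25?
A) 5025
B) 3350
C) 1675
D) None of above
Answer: C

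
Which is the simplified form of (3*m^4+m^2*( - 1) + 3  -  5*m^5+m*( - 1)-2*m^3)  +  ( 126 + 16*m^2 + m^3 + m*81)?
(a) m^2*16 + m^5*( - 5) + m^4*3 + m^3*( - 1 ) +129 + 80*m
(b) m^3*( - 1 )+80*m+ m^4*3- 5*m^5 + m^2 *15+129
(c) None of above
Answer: b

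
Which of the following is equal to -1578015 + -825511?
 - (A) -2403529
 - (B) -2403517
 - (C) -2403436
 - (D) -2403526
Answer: D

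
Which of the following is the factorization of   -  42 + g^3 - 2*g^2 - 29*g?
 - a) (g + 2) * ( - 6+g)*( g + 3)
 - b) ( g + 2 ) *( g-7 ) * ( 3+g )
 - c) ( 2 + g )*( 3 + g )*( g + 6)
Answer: b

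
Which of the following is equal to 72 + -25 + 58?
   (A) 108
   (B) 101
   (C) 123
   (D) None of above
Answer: D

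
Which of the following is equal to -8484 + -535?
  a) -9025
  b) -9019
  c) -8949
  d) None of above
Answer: b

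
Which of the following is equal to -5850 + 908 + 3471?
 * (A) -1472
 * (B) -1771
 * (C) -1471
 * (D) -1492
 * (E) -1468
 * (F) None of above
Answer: C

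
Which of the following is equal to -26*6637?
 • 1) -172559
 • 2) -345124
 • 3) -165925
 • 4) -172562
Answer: 4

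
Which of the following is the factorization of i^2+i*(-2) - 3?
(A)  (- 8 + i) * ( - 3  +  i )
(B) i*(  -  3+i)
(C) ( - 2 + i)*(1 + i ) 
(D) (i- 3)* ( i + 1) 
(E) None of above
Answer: D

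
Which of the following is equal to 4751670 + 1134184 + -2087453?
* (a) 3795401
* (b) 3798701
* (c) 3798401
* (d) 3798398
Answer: c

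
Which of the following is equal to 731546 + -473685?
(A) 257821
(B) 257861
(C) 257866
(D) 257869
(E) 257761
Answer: B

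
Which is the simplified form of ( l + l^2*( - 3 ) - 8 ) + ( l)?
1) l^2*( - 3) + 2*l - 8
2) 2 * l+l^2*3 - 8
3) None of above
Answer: 1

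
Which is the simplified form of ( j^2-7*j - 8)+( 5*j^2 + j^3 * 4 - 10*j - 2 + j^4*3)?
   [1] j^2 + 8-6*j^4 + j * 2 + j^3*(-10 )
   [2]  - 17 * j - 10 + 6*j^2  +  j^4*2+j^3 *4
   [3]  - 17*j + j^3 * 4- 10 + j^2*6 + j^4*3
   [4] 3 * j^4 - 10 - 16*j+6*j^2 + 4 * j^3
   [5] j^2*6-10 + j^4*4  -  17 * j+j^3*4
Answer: 3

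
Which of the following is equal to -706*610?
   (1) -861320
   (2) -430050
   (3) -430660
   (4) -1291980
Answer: 3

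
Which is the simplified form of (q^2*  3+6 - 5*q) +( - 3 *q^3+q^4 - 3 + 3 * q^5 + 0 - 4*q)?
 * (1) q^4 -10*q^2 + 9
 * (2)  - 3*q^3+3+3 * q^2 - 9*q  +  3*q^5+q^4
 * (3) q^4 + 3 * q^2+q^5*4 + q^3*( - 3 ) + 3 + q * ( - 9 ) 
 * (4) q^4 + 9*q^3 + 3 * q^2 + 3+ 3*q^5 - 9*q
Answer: 2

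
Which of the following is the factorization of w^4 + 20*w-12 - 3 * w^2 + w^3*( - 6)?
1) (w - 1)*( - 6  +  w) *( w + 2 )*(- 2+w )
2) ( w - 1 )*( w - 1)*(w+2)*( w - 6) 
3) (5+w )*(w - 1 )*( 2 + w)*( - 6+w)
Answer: 2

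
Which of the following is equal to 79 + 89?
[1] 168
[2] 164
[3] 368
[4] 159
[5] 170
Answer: 1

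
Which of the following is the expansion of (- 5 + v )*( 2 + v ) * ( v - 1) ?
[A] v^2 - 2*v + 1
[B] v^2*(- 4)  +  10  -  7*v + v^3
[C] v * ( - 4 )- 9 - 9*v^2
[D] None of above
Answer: B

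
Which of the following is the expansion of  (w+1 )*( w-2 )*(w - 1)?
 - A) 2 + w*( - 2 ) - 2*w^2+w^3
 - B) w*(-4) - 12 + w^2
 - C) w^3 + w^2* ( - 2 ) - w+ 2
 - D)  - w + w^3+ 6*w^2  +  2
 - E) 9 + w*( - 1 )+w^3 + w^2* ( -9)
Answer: C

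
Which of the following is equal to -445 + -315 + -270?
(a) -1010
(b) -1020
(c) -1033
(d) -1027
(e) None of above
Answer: e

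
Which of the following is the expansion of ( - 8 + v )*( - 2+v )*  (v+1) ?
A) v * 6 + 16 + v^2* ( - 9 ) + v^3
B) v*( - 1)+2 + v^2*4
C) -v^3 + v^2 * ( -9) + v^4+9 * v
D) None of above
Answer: A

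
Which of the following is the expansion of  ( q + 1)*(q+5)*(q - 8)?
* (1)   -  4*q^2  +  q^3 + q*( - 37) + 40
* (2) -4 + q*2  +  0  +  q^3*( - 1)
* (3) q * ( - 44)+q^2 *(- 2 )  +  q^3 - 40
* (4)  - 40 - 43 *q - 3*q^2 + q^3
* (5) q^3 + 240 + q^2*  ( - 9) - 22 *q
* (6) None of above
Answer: 6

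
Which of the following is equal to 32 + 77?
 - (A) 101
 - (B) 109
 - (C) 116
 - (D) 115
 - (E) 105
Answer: B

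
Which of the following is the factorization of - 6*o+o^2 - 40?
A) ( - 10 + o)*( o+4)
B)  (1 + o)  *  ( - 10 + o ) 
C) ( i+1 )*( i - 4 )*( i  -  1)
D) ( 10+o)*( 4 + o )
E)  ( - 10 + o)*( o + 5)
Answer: A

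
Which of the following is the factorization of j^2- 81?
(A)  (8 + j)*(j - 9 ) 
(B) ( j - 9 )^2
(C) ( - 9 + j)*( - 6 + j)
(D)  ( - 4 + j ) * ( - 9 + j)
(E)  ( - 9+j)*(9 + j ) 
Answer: E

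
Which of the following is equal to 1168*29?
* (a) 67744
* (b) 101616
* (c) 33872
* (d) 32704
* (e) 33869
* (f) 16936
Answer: c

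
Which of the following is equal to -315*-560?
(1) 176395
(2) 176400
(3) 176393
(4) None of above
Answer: 2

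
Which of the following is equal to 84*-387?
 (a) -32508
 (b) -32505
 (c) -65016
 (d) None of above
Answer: a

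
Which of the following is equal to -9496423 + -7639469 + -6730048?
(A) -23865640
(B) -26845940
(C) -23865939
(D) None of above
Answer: D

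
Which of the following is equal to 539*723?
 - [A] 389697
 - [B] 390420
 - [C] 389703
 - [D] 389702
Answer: A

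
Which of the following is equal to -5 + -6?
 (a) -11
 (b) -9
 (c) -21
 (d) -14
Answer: a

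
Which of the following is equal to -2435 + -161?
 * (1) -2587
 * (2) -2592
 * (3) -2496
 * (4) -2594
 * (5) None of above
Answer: 5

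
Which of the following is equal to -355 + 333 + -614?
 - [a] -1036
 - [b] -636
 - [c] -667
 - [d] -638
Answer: b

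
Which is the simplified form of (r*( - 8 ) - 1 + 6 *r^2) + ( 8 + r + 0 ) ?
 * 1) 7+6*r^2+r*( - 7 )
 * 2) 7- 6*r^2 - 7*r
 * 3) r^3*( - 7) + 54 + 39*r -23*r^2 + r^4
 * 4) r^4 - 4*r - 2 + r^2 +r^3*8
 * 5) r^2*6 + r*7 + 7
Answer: 1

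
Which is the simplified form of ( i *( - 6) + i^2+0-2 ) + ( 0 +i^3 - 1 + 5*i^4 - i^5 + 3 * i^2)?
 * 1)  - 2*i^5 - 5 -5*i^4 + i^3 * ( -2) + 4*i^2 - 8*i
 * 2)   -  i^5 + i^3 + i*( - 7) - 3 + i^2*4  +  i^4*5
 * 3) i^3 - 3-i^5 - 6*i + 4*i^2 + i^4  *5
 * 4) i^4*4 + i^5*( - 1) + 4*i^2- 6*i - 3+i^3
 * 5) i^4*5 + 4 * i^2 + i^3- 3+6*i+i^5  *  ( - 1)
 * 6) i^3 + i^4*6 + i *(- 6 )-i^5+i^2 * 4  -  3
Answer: 3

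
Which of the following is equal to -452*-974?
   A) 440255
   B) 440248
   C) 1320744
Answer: B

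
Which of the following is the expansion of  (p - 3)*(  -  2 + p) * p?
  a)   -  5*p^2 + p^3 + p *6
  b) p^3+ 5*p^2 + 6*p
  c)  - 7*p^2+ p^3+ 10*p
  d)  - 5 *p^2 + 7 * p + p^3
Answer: a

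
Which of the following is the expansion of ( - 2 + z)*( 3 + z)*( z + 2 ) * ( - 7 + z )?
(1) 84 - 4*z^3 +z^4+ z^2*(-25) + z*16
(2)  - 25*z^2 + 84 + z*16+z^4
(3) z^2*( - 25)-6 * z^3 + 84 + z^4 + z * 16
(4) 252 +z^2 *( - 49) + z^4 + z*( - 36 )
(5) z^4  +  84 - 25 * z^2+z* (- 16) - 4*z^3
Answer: 1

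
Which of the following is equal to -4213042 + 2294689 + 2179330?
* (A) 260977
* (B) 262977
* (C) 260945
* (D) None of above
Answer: A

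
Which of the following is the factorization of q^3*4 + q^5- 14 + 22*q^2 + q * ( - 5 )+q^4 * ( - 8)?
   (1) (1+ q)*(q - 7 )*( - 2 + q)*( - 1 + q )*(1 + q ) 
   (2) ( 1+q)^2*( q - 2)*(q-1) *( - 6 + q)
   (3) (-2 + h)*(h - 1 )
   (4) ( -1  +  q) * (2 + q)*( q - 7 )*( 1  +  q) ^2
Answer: 1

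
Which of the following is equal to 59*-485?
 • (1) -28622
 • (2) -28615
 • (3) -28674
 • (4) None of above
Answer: 2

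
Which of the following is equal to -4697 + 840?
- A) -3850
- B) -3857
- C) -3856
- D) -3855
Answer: B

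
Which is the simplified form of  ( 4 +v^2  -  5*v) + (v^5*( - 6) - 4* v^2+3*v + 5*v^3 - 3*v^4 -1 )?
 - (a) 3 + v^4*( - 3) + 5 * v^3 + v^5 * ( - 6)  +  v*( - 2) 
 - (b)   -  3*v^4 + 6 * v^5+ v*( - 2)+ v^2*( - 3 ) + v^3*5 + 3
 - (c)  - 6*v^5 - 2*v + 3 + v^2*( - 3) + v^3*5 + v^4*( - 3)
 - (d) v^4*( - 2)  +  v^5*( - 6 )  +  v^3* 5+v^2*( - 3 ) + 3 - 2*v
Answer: c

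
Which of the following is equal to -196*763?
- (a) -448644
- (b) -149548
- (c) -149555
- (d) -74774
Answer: b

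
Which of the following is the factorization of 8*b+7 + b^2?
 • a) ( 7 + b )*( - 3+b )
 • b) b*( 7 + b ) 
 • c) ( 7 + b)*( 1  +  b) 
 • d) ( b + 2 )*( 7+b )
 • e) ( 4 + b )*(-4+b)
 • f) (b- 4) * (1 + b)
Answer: c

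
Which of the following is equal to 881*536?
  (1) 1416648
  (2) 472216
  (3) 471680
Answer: 2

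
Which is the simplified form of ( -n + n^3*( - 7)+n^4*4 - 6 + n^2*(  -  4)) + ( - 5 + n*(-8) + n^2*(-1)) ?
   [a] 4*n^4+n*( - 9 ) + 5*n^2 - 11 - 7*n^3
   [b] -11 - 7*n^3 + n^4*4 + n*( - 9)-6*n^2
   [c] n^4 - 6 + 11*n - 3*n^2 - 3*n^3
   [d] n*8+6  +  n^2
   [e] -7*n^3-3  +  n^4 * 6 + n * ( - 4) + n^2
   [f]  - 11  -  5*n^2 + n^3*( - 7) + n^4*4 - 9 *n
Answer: f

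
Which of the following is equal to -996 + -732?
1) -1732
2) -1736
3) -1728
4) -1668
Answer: 3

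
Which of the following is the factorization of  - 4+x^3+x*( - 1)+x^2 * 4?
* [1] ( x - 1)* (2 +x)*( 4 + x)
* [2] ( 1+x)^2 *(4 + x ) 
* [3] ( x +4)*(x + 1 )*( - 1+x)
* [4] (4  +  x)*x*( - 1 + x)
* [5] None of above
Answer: 3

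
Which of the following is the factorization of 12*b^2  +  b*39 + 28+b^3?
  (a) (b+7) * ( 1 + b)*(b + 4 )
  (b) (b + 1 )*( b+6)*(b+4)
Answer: a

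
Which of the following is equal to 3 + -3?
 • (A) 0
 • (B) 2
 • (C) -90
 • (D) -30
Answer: A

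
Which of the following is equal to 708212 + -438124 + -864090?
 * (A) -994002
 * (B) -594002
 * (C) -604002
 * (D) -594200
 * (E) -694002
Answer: B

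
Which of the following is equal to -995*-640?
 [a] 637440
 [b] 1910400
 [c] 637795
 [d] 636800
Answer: d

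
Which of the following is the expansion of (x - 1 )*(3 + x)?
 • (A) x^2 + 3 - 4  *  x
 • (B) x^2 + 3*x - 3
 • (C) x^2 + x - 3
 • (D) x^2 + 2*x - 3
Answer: D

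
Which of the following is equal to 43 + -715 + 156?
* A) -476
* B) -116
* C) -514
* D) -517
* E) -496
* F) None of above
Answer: F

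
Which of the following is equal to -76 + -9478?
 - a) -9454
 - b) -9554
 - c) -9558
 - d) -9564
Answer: b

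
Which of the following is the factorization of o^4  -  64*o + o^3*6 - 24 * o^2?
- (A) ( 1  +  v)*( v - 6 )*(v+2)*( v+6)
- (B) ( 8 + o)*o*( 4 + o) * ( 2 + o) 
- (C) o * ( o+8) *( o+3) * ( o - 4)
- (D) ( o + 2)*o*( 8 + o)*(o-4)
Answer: D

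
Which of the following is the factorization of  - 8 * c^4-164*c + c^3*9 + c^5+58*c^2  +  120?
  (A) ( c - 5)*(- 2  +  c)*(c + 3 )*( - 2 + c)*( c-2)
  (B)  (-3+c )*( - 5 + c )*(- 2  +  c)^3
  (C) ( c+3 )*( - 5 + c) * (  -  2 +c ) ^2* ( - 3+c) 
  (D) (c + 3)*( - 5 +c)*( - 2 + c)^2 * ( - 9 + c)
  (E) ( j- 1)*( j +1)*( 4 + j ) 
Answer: A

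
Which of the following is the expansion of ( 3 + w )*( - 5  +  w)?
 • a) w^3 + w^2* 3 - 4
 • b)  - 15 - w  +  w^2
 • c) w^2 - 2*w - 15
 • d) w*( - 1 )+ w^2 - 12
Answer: c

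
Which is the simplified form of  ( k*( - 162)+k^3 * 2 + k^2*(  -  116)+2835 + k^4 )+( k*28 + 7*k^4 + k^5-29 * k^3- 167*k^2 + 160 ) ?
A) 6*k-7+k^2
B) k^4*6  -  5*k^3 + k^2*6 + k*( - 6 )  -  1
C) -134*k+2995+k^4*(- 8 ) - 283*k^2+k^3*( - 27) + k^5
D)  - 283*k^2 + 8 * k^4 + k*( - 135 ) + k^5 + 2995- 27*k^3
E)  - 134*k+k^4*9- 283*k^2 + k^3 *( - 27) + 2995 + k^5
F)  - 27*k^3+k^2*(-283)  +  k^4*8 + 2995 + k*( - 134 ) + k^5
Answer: F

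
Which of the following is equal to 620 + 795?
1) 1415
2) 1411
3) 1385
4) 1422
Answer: 1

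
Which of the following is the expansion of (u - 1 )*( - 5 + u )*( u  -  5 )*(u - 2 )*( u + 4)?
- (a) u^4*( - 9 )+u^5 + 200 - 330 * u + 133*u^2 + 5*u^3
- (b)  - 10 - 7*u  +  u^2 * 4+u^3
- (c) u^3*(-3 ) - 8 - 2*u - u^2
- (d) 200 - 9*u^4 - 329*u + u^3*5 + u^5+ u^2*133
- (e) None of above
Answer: a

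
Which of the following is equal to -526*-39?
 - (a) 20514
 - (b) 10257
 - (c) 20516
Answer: a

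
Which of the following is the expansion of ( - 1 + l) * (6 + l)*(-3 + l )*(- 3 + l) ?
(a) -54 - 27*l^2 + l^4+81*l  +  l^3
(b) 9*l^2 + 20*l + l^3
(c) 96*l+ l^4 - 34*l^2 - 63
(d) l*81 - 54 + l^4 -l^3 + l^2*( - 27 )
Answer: d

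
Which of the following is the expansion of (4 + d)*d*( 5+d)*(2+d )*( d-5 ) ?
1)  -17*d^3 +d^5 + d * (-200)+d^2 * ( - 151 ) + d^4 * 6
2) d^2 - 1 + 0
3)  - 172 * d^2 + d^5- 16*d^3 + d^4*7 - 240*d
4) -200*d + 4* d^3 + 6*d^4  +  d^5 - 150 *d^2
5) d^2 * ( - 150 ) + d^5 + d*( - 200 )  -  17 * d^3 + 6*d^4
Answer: 5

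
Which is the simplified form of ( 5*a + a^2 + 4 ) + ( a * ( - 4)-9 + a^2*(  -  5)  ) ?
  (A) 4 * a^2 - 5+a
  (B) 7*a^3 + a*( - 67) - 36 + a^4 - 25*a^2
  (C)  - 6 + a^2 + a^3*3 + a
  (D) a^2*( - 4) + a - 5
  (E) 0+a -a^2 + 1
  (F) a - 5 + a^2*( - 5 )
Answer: D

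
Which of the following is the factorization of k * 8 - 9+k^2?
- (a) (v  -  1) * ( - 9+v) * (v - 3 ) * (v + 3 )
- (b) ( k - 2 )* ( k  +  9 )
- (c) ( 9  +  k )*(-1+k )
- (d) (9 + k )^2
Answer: c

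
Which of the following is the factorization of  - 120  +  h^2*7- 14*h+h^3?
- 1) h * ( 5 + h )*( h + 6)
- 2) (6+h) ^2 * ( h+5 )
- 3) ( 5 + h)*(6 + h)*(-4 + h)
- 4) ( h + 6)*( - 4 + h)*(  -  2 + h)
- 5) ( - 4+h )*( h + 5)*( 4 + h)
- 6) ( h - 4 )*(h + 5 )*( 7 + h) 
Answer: 3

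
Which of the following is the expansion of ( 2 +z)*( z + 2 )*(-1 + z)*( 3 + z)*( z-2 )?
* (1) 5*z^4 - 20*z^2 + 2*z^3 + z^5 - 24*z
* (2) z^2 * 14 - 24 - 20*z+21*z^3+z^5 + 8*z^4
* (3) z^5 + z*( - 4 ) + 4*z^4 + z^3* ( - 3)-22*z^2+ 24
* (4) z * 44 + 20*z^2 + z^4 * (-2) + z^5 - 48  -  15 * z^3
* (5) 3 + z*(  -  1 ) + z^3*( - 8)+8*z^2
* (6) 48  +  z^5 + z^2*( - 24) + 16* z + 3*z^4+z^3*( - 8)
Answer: 3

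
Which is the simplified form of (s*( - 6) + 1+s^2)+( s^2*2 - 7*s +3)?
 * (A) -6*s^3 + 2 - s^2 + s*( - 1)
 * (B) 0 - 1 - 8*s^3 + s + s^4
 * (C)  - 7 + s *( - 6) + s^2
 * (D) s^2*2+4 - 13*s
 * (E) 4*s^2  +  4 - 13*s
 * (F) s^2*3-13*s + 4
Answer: F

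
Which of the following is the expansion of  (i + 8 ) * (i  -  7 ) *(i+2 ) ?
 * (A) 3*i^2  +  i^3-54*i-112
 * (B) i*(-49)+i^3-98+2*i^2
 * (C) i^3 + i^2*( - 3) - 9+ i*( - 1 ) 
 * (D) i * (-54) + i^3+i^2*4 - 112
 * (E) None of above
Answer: A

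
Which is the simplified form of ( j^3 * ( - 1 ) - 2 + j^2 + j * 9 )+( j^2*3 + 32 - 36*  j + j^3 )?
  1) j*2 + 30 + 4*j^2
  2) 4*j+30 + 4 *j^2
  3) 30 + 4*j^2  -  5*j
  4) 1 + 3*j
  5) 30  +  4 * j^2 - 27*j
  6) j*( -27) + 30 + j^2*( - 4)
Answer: 5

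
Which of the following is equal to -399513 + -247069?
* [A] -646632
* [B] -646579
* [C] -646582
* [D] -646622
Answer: C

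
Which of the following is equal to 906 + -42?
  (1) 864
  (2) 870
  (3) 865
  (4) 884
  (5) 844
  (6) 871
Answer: 1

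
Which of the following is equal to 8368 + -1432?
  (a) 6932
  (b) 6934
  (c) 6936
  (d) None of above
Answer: c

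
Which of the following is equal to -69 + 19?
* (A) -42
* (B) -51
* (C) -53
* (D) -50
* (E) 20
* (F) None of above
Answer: D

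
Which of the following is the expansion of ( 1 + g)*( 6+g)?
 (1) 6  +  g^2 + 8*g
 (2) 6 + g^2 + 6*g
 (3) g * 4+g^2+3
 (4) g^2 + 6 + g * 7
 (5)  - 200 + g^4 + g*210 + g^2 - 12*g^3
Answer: 4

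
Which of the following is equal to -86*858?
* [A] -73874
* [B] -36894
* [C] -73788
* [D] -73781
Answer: C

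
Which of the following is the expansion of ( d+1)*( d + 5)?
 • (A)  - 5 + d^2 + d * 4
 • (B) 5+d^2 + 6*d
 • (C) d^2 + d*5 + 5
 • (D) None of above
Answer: B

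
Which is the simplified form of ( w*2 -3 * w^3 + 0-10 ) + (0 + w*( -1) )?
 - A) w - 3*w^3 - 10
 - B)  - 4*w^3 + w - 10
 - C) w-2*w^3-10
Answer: A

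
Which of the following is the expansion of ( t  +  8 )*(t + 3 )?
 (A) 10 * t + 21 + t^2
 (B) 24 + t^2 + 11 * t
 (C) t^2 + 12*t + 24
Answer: B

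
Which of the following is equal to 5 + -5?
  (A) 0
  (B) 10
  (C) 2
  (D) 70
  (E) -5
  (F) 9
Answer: A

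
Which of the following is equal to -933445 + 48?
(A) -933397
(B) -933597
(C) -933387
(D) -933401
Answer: A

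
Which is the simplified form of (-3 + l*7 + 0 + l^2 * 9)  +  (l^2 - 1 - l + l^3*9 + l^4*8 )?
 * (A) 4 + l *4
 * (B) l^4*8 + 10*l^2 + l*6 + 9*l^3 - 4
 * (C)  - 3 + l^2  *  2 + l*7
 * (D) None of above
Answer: B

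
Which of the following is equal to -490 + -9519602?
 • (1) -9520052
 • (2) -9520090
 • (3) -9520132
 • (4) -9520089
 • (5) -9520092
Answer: 5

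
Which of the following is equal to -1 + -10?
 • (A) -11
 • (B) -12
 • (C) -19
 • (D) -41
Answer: A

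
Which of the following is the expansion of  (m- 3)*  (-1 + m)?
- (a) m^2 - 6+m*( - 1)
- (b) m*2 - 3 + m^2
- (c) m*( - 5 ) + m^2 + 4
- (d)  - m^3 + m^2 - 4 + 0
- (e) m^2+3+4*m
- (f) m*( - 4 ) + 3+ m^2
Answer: f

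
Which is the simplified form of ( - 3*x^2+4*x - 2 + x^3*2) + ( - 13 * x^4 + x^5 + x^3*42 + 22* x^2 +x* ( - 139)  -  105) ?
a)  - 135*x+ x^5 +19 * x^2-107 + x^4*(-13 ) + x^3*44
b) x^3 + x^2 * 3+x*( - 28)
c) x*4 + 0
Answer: a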